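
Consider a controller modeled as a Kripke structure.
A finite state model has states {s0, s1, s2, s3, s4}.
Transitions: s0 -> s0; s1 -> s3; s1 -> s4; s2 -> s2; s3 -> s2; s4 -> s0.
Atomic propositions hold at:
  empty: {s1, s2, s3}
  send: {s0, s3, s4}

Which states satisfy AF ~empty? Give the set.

{s0, s4}

Sat(~empty) = {s0, s4}
AF ~empty: least fixpoint, start Z0 = {s0, s4}, add states with every successor in Z. Already a fixed point.
Sat(AF ~empty) = {s0, s4}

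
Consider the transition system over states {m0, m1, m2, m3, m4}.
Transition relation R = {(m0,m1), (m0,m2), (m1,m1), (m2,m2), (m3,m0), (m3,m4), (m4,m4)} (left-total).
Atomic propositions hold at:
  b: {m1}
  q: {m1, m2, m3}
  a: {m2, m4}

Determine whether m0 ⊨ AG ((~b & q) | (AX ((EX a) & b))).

No

Sat(~b) = {m0, m2, m3, m4}
Sat(~b & q) = {m2, m3}
Sat(EX a) = {s : some successor in {m2, m4}} = {m0, m2, m3, m4}
Sat((EX a) & b) = ∅
Sat(AX ((EX a) & b)) = {s : every successor in ∅} = ∅
Sat((~b & q) | (AX ((EX a) & b))) = {m2, m3}
AG ((~b & q) | (AX ((EX a) & b))): greatest fixpoint, start Z0 = {m2, m3}, keep only states in Sat with every successor in Z. Z1 = {m2}; fixed.
Sat(AG ((~b & q) | (AX ((EX a) & b)))) = {m2}
m0 ∉ Sat(AG ((~b & q) | (AX ((EX a) & b)))) = {m2}, so the formula does not hold at m0.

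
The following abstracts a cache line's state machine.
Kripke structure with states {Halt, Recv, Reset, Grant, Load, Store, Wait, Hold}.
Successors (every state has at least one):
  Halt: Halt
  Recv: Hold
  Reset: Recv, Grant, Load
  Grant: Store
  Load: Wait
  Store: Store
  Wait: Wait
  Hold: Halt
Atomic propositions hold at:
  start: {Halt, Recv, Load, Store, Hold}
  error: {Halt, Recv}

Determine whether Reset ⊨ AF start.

AF start: least fixpoint, start Z0 = {Halt, Recv, Load, Store, Hold}, add states with every successor in Z. Z1 = {Halt, Recv, Grant, Load, Store, Hold}; Z2 = {Halt, Recv, Reset, Grant, Load, Store, Hold}; fixed.
Sat(AF start) = {Halt, Recv, Reset, Grant, Load, Store, Hold}
Reset ∈ Sat(AF start) = {Halt, Recv, Reset, Grant, Load, Store, Hold}, so the formula holds at Reset.

Yes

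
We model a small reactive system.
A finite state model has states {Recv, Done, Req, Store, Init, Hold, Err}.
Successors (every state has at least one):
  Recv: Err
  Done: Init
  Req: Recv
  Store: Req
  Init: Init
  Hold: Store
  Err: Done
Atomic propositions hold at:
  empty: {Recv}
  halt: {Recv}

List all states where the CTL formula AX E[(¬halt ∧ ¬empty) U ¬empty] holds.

Sat(¬halt) = {Done, Req, Store, Init, Hold, Err}
Sat(¬empty) = {Done, Req, Store, Init, Hold, Err}
Sat(¬halt ∧ ¬empty) = {Done, Req, Store, Init, Hold, Err}
E[(¬halt ∧ ¬empty) U ¬empty]: least fixpoint, start Z0 = Sat(¬empty) = {Done, Req, Store, Init, Hold, Err}, add states in Sat(¬halt ∧ ¬empty) with some successor in Z. Already a fixed point.
Sat(E[(¬halt ∧ ¬empty) U ¬empty]) = {Done, Req, Store, Init, Hold, Err}
Sat(AX E[(¬halt ∧ ¬empty) U ¬empty]) = {s : every successor in {Done, Req, Store, Init, Hold, Err}} = {Recv, Done, Store, Init, Hold, Err}

{Recv, Done, Store, Init, Hold, Err}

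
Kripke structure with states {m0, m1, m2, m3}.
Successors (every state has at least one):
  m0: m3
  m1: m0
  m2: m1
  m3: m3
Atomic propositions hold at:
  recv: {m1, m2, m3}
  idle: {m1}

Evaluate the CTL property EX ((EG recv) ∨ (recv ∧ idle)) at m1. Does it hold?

No

EG recv: greatest fixpoint, start Z0 = {m1, m2, m3}, keep only states in Sat with some successor in Z. Z1 = {m2, m3}; Z2 = {m3}; fixed.
Sat(EG recv) = {m3}
Sat(recv ∧ idle) = {m1}
Sat((EG recv) ∨ (recv ∧ idle)) = {m1, m3}
Sat(EX ((EG recv) ∨ (recv ∧ idle))) = {s : some successor in {m1, m3}} = {m0, m2, m3}
m1 ∉ Sat(EX ((EG recv) ∨ (recv ∧ idle))) = {m0, m2, m3}, so the formula does not hold at m1.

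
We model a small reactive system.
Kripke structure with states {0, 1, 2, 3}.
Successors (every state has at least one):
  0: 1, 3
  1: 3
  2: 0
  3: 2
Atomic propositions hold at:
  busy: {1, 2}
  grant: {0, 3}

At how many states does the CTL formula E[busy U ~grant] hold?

Sat(~grant) = {1, 2}
E[busy U ~grant]: least fixpoint, start Z0 = Sat(~grant) = {1, 2}, add states in Sat(busy) with some successor in Z. Already a fixed point.
Sat(E[busy U ~grant]) = {1, 2}
|Sat(E[busy U ~grant])| = |{1, 2}| = 2.

2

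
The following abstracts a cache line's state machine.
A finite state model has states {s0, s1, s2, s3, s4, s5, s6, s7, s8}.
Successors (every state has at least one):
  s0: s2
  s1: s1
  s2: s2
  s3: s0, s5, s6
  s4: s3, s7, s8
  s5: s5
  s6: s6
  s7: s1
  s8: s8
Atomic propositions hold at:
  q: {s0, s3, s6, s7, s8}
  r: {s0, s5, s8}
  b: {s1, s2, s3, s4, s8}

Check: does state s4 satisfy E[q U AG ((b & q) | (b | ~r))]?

No

Sat(b & q) = {s3, s8}
Sat(~r) = {s1, s2, s3, s4, s6, s7}
Sat(b | ~r) = {s1, s2, s3, s4, s6, s7, s8}
Sat((b & q) | (b | ~r)) = {s1, s2, s3, s4, s6, s7, s8}
AG ((b & q) | (b | ~r)): greatest fixpoint, start Z0 = {s1, s2, s3, s4, s6, s7, s8}, keep only states in Sat with every successor in Z. Z1 = {s1, s2, s4, s6, s7, s8}; Z2 = {s1, s2, s6, s7, s8}; fixed.
Sat(AG ((b & q) | (b | ~r))) = {s1, s2, s6, s7, s8}
E[q U AG ((b & q) | (b | ~r))]: least fixpoint, start Z0 = Sat(AG ((b & q) | (b | ~r))) = {s1, s2, s6, s7, s8}, add states in Sat(q) with some successor in Z. Z1 = {s0, s1, s2, s3, s6, s7, s8}; fixed.
Sat(E[q U AG ((b & q) | (b | ~r))]) = {s0, s1, s2, s3, s6, s7, s8}
s4 ∉ Sat(E[q U AG ((b & q) | (b | ~r))]) = {s0, s1, s2, s3, s6, s7, s8}, so the formula does not hold at s4.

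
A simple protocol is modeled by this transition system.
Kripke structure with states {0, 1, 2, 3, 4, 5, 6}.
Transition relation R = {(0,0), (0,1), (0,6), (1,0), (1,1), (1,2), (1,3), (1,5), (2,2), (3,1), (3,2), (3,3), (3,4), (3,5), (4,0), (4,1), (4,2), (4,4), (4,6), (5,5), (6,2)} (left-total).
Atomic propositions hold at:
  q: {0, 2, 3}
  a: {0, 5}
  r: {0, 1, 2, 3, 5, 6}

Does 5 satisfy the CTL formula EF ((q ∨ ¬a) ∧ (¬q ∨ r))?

Sat(¬a) = {1, 2, 3, 4, 6}
Sat(q ∨ ¬a) = {0, 1, 2, 3, 4, 6}
Sat(¬q) = {1, 4, 5, 6}
Sat(¬q ∨ r) = {0, 1, 2, 3, 4, 5, 6}
Sat((q ∨ ¬a) ∧ (¬q ∨ r)) = {0, 1, 2, 3, 4, 6}
EF ((q ∨ ¬a) ∧ (¬q ∨ r)): least fixpoint, start Z0 = {0, 1, 2, 3, 4, 6}, add states with some successor in Z. Already a fixed point.
Sat(EF ((q ∨ ¬a) ∧ (¬q ∨ r))) = {0, 1, 2, 3, 4, 6}
5 ∉ Sat(EF ((q ∨ ¬a) ∧ (¬q ∨ r))) = {0, 1, 2, 3, 4, 6}, so the formula does not hold at 5.

No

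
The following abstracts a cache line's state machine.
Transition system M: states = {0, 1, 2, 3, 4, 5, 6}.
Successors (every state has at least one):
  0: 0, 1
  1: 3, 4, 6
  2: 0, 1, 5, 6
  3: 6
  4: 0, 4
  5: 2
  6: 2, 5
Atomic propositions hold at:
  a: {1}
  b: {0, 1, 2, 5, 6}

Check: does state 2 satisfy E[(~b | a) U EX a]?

Sat(~b) = {3, 4}
Sat(~b | a) = {1, 3, 4}
Sat(EX a) = {s : some successor in {1}} = {0, 2}
E[(~b | a) U EX a]: least fixpoint, start Z0 = Sat(EX a) = {0, 2}, add states in Sat(~b | a) with some successor in Z. Z1 = {0, 2, 4}; Z2 = {0, 1, 2, 4}; fixed.
Sat(E[(~b | a) U EX a]) = {0, 1, 2, 4}
2 ∈ Sat(E[(~b | a) U EX a]) = {0, 1, 2, 4}, so the formula holds at 2.

Yes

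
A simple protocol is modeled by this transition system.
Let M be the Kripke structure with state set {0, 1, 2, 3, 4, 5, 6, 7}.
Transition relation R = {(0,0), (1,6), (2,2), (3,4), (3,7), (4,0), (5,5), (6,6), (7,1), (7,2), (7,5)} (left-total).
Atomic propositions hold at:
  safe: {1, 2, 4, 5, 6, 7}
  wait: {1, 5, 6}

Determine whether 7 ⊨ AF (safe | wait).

Sat(safe | wait) = {1, 2, 4, 5, 6, 7}
AF (safe | wait): least fixpoint, start Z0 = {1, 2, 4, 5, 6, 7}, add states with every successor in Z. Z1 = {1, 2, 3, 4, 5, 6, 7}; fixed.
Sat(AF (safe | wait)) = {1, 2, 3, 4, 5, 6, 7}
7 ∈ Sat(AF (safe | wait)) = {1, 2, 3, 4, 5, 6, 7}, so the formula holds at 7.

Yes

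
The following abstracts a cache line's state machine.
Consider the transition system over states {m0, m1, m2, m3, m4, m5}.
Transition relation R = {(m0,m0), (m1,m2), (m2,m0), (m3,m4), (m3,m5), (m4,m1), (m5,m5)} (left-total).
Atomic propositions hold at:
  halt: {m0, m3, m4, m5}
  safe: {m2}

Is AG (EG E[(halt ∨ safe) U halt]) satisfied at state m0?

Sat(halt ∨ safe) = {m0, m2, m3, m4, m5}
E[(halt ∨ safe) U halt]: least fixpoint, start Z0 = Sat(halt) = {m0, m3, m4, m5}, add states in Sat(halt ∨ safe) with some successor in Z. Z1 = {m0, m2, m3, m4, m5}; fixed.
Sat(E[(halt ∨ safe) U halt]) = {m0, m2, m3, m4, m5}
EG E[(halt ∨ safe) U halt]: greatest fixpoint, start Z0 = {m0, m2, m3, m4, m5}, keep only states in Sat with some successor in Z. Z1 = {m0, m2, m3, m5}; fixed.
Sat(EG E[(halt ∨ safe) U halt]) = {m0, m2, m3, m5}
AG (EG E[(halt ∨ safe) U halt]): greatest fixpoint, start Z0 = {m0, m2, m3, m5}, keep only states in Sat with every successor in Z. Z1 = {m0, m2, m5}; fixed.
Sat(AG (EG E[(halt ∨ safe) U halt])) = {m0, m2, m5}
m0 ∈ Sat(AG (EG E[(halt ∨ safe) U halt])) = {m0, m2, m5}, so the formula holds at m0.

Yes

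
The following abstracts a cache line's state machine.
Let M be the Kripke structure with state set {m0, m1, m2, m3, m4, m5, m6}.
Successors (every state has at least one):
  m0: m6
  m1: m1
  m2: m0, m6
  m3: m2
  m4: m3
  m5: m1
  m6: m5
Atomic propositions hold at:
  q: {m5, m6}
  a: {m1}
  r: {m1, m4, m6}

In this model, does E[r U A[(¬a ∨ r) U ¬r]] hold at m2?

Sat(¬a) = {m0, m2, m3, m4, m5, m6}
Sat(¬a ∨ r) = {m0, m1, m2, m3, m4, m5, m6}
Sat(¬r) = {m0, m2, m3, m5}
A[(¬a ∨ r) U ¬r]: least fixpoint, start Z0 = Sat(¬r) = {m0, m2, m3, m5}, add states in Sat(¬a ∨ r) with every successor in Z. Z1 = {m0, m2, m3, m4, m5, m6}; fixed.
Sat(A[(¬a ∨ r) U ¬r]) = {m0, m2, m3, m4, m5, m6}
E[r U A[(¬a ∨ r) U ¬r]]: least fixpoint, start Z0 = Sat(A[(¬a ∨ r) U ¬r]) = {m0, m2, m3, m4, m5, m6}, add states in Sat(r) with some successor in Z. Already a fixed point.
Sat(E[r U A[(¬a ∨ r) U ¬r]]) = {m0, m2, m3, m4, m5, m6}
m2 ∈ Sat(E[r U A[(¬a ∨ r) U ¬r]]) = {m0, m2, m3, m4, m5, m6}, so the formula holds at m2.

Yes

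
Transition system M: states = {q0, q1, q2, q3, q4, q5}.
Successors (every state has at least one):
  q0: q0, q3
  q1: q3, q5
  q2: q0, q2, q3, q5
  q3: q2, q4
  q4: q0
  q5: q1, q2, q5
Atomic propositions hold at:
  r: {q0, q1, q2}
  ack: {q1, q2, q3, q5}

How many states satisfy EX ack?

Sat(EX ack) = {s : some successor in {q1, q2, q3, q5}} = {q0, q1, q2, q3, q5}
|Sat(EX ack)| = |{q0, q1, q2, q3, q5}| = 5.

5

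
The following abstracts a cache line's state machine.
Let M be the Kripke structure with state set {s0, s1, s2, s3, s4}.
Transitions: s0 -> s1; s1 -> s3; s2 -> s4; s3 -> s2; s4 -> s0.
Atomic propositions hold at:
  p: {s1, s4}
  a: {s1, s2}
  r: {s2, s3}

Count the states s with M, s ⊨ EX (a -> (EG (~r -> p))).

Sat(~r) = {s0, s1, s4}
Sat(~r -> p) = {s1, s2, s3, s4}
EG (~r -> p): greatest fixpoint, start Z0 = {s1, s2, s3, s4}, keep only states in Sat with some successor in Z. Z1 = {s1, s2, s3}; Z2 = {s1, s3}; Z3 = {s1}; Z4 = ∅; fixed.
Sat(EG (~r -> p)) = ∅
Sat(a -> (EG (~r -> p))) = {s0, s3, s4}
Sat(EX (a -> (EG (~r -> p)))) = {s : some successor in {s0, s3, s4}} = {s1, s2, s4}
|Sat(EX (a -> (EG (~r -> p))))| = |{s1, s2, s4}| = 3.

3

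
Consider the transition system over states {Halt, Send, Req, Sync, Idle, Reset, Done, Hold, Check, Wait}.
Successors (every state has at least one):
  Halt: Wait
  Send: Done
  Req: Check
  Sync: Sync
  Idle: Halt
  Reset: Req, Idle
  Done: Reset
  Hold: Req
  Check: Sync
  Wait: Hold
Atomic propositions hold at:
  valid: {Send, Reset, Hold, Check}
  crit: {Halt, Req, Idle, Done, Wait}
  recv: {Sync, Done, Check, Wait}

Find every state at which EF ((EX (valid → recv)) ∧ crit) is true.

{Halt, Send, Req, Idle, Reset, Done, Hold, Wait}

Sat(valid → recv) = {Halt, Req, Sync, Idle, Done, Check, Wait}
Sat(EX (valid → recv)) = {s : some successor in {Halt, Req, Sync, Idle, Done, Check, Wait}} = {Halt, Send, Req, Sync, Idle, Reset, Hold, Check}
Sat((EX (valid → recv)) ∧ crit) = {Halt, Req, Idle}
EF ((EX (valid → recv)) ∧ crit): least fixpoint, start Z0 = {Halt, Req, Idle}, add states with some successor in Z. Z1 = {Halt, Req, Idle, Reset, Hold}; Z2 = {Halt, Req, Idle, Reset, Done, Hold, Wait}; Z3 = {Halt, Send, Req, Idle, Reset, Done, Hold, Wait}; fixed.
Sat(EF ((EX (valid → recv)) ∧ crit)) = {Halt, Send, Req, Idle, Reset, Done, Hold, Wait}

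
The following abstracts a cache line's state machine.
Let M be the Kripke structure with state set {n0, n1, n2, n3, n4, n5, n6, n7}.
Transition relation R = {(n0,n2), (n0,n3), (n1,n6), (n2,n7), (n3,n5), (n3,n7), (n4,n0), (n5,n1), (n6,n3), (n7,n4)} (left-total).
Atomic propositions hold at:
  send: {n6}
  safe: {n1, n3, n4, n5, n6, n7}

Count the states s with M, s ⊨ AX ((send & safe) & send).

1

Sat(send & safe) = {n6}
Sat((send & safe) & send) = {n6}
Sat(AX ((send & safe) & send)) = {s : every successor in {n6}} = {n1}
|Sat(AX ((send & safe) & send))| = |{n1}| = 1.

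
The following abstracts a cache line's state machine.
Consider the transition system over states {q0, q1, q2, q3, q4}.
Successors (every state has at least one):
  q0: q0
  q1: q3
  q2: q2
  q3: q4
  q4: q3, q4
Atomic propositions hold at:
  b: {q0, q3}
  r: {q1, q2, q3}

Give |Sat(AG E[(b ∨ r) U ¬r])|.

4

Sat(b ∨ r) = {q0, q1, q2, q3}
Sat(¬r) = {q0, q4}
E[(b ∨ r) U ¬r]: least fixpoint, start Z0 = Sat(¬r) = {q0, q4}, add states in Sat(b ∨ r) with some successor in Z. Z1 = {q0, q3, q4}; Z2 = {q0, q1, q3, q4}; fixed.
Sat(E[(b ∨ r) U ¬r]) = {q0, q1, q3, q4}
AG E[(b ∨ r) U ¬r]: greatest fixpoint, start Z0 = {q0, q1, q3, q4}, keep only states in Sat with every successor in Z. Already a fixed point.
Sat(AG E[(b ∨ r) U ¬r]) = {q0, q1, q3, q4}
|Sat(AG E[(b ∨ r) U ¬r])| = |{q0, q1, q3, q4}| = 4.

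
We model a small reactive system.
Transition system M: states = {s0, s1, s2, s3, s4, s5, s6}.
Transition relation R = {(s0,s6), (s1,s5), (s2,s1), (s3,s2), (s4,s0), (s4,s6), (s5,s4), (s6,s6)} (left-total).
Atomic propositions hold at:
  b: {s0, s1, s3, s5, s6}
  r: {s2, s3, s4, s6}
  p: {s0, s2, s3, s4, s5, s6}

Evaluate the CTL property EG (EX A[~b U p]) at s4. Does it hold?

Sat(~b) = {s2, s4}
A[~b U p]: least fixpoint, start Z0 = Sat(p) = {s0, s2, s3, s4, s5, s6}, add states in Sat(~b) with every successor in Z. Already a fixed point.
Sat(A[~b U p]) = {s0, s2, s3, s4, s5, s6}
Sat(EX A[~b U p]) = {s : some successor in {s0, s2, s3, s4, s5, s6}} = {s0, s1, s3, s4, s5, s6}
EG (EX A[~b U p]): greatest fixpoint, start Z0 = {s0, s1, s3, s4, s5, s6}, keep only states in Sat with some successor in Z. Z1 = {s0, s1, s4, s5, s6}; fixed.
Sat(EG (EX A[~b U p])) = {s0, s1, s4, s5, s6}
s4 ∈ Sat(EG (EX A[~b U p])) = {s0, s1, s4, s5, s6}, so the formula holds at s4.

Yes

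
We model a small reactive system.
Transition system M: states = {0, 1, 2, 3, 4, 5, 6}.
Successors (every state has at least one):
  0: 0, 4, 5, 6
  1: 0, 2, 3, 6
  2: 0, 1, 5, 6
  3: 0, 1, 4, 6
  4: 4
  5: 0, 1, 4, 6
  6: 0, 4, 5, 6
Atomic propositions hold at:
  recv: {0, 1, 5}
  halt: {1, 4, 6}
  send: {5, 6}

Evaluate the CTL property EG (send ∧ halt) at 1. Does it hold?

Sat(send ∧ halt) = {6}
EG (send ∧ halt): greatest fixpoint, start Z0 = {6}, keep only states in Sat with some successor in Z. Already a fixed point.
Sat(EG (send ∧ halt)) = {6}
1 ∉ Sat(EG (send ∧ halt)) = {6}, so the formula does not hold at 1.

No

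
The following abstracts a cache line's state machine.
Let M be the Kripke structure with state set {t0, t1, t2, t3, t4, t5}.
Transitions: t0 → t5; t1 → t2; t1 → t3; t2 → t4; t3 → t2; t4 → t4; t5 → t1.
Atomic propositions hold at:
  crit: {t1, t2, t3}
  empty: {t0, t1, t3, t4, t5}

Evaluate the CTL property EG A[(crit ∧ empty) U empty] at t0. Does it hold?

Sat(crit ∧ empty) = {t1, t3}
A[(crit ∧ empty) U empty]: least fixpoint, start Z0 = Sat(empty) = {t0, t1, t3, t4, t5}, add states in Sat(crit ∧ empty) with every successor in Z. Already a fixed point.
Sat(A[(crit ∧ empty) U empty]) = {t0, t1, t3, t4, t5}
EG A[(crit ∧ empty) U empty]: greatest fixpoint, start Z0 = {t0, t1, t3, t4, t5}, keep only states in Sat with some successor in Z. Z1 = {t0, t1, t4, t5}; Z2 = {t0, t4, t5}; Z3 = {t0, t4}; Z4 = {t4}; fixed.
Sat(EG A[(crit ∧ empty) U empty]) = {t4}
t0 ∉ Sat(EG A[(crit ∧ empty) U empty]) = {t4}, so the formula does not hold at t0.

No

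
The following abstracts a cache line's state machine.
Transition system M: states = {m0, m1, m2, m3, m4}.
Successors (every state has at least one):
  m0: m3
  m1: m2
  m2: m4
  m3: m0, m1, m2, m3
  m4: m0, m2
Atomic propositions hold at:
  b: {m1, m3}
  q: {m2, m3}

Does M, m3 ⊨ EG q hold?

EG q: greatest fixpoint, start Z0 = {m2, m3}, keep only states in Sat with some successor in Z. Z1 = {m3}; fixed.
Sat(EG q) = {m3}
m3 ∈ Sat(EG q) = {m3}, so the formula holds at m3.

Yes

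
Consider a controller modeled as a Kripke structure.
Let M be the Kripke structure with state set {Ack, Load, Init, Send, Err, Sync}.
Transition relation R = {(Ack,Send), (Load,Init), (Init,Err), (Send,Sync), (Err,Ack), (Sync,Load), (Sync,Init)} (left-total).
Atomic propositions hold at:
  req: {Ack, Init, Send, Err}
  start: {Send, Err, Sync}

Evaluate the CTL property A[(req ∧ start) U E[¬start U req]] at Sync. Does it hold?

Sat(req ∧ start) = {Send, Err}
Sat(¬start) = {Ack, Load, Init}
E[¬start U req]: least fixpoint, start Z0 = Sat(req) = {Ack, Init, Send, Err}, add states in Sat(¬start) with some successor in Z. Z1 = {Ack, Load, Init, Send, Err}; fixed.
Sat(E[¬start U req]) = {Ack, Load, Init, Send, Err}
A[(req ∧ start) U E[¬start U req]]: least fixpoint, start Z0 = Sat(E[¬start U req]) = {Ack, Load, Init, Send, Err}, add states in Sat(req ∧ start) with every successor in Z. Already a fixed point.
Sat(A[(req ∧ start) U E[¬start U req]]) = {Ack, Load, Init, Send, Err}
Sync ∉ Sat(A[(req ∧ start) U E[¬start U req]]) = {Ack, Load, Init, Send, Err}, so the formula does not hold at Sync.

No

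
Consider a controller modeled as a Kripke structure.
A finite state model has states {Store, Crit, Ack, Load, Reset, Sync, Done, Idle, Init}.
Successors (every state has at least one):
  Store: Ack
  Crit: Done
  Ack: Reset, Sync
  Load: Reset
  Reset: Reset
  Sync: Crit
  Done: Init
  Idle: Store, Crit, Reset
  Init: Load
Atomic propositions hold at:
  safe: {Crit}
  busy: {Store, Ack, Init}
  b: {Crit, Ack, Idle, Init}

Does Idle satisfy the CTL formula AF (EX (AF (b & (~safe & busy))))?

Yes

Sat(~safe) = {Store, Ack, Load, Reset, Sync, Done, Idle, Init}
Sat(~safe & busy) = {Store, Ack, Init}
Sat(b & (~safe & busy)) = {Ack, Init}
AF (b & (~safe & busy)): least fixpoint, start Z0 = {Ack, Init}, add states with every successor in Z. Z1 = {Store, Ack, Done, Init}; Z2 = {Store, Crit, Ack, Done, Init}; Z3 = {Store, Crit, Ack, Sync, Done, Init}; fixed.
Sat(AF (b & (~safe & busy))) = {Store, Crit, Ack, Sync, Done, Init}
Sat(EX (AF (b & (~safe & busy)))) = {s : some successor in {Store, Crit, Ack, Sync, Done, Init}} = {Store, Crit, Ack, Sync, Done, Idle}
AF (EX (AF (b & (~safe & busy)))): least fixpoint, start Z0 = {Store, Crit, Ack, Sync, Done, Idle}, add states with every successor in Z. Already a fixed point.
Sat(AF (EX (AF (b & (~safe & busy))))) = {Store, Crit, Ack, Sync, Done, Idle}
Idle ∈ Sat(AF (EX (AF (b & (~safe & busy))))) = {Store, Crit, Ack, Sync, Done, Idle}, so the formula holds at Idle.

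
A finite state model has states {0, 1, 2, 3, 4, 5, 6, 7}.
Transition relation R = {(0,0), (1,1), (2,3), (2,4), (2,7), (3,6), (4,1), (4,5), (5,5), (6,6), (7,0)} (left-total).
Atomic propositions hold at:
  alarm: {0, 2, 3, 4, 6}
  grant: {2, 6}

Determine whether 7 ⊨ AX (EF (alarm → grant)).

No

Sat(alarm → grant) = {1, 2, 5, 6, 7}
EF (alarm → grant): least fixpoint, start Z0 = {1, 2, 5, 6, 7}, add states with some successor in Z. Z1 = {1, 2, 3, 4, 5, 6, 7}; fixed.
Sat(EF (alarm → grant)) = {1, 2, 3, 4, 5, 6, 7}
Sat(AX (EF (alarm → grant))) = {s : every successor in {1, 2, 3, 4, 5, 6, 7}} = {1, 2, 3, 4, 5, 6}
7 ∉ Sat(AX (EF (alarm → grant))) = {1, 2, 3, 4, 5, 6}, so the formula does not hold at 7.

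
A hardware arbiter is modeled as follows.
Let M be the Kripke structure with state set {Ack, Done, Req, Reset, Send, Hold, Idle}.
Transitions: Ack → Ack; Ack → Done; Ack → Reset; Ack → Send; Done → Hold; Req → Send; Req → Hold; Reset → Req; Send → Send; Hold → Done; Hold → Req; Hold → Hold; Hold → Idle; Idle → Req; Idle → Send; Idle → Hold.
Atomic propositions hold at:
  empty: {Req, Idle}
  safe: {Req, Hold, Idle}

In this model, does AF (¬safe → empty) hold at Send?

Sat(¬safe) = {Ack, Done, Reset, Send}
Sat(¬safe → empty) = {Req, Hold, Idle}
AF (¬safe → empty): least fixpoint, start Z0 = {Req, Hold, Idle}, add states with every successor in Z. Z1 = {Done, Req, Reset, Hold, Idle}; fixed.
Sat(AF (¬safe → empty)) = {Done, Req, Reset, Hold, Idle}
Send ∉ Sat(AF (¬safe → empty)) = {Done, Req, Reset, Hold, Idle}, so the formula does not hold at Send.

No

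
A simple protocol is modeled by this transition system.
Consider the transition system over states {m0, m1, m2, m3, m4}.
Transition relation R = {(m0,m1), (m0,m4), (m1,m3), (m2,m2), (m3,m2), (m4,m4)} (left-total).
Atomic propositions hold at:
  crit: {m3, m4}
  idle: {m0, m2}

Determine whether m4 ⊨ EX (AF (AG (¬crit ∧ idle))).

Sat(¬crit) = {m0, m1, m2}
Sat(¬crit ∧ idle) = {m0, m2}
AG (¬crit ∧ idle): greatest fixpoint, start Z0 = {m0, m2}, keep only states in Sat with every successor in Z. Z1 = {m2}; fixed.
Sat(AG (¬crit ∧ idle)) = {m2}
AF (AG (¬crit ∧ idle)): least fixpoint, start Z0 = {m2}, add states with every successor in Z. Z1 = {m2, m3}; Z2 = {m1, m2, m3}; fixed.
Sat(AF (AG (¬crit ∧ idle))) = {m1, m2, m3}
Sat(EX (AF (AG (¬crit ∧ idle)))) = {s : some successor in {m1, m2, m3}} = {m0, m1, m2, m3}
m4 ∉ Sat(EX (AF (AG (¬crit ∧ idle)))) = {m0, m1, m2, m3}, so the formula does not hold at m4.

No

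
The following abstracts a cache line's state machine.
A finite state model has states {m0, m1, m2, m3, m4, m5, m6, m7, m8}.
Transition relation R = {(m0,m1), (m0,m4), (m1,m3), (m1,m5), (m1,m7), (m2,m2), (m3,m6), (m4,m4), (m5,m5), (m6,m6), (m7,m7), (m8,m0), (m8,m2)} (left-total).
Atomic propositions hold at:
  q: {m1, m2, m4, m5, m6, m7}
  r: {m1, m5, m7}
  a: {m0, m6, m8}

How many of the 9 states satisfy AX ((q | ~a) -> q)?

Sat(~a) = {m1, m2, m3, m4, m5, m7}
Sat(q | ~a) = {m1, m2, m3, m4, m5, m6, m7}
Sat((q | ~a) -> q) = {m0, m1, m2, m4, m5, m6, m7, m8}
Sat(AX ((q | ~a) -> q)) = {s : every successor in {m0, m1, m2, m4, m5, m6, m7, m8}} = {m0, m2, m3, m4, m5, m6, m7, m8}
|Sat(AX ((q | ~a) -> q))| = |{m0, m2, m3, m4, m5, m6, m7, m8}| = 8.

8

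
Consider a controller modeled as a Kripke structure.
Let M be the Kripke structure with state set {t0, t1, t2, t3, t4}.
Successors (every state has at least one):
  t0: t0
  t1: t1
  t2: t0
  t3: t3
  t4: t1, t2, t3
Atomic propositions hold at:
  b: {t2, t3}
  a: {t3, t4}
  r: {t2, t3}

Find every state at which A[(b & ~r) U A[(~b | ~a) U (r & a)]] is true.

{t3}

Sat(~r) = {t0, t1, t4}
Sat(b & ~r) = ∅
Sat(~b) = {t0, t1, t4}
Sat(~a) = {t0, t1, t2}
Sat(~b | ~a) = {t0, t1, t2, t4}
Sat(r & a) = {t3}
A[(~b | ~a) U (r & a)]: least fixpoint, start Z0 = Sat((r & a)) = {t3}, add states in Sat(~b | ~a) with every successor in Z. Already a fixed point.
Sat(A[(~b | ~a) U (r & a)]) = {t3}
A[(b & ~r) U A[(~b | ~a) U (r & a)]]: least fixpoint, start Z0 = Sat(A[(~b | ~a) U (r & a)]) = {t3}, add states in Sat(b & ~r) with every successor in Z. Already a fixed point.
Sat(A[(b & ~r) U A[(~b | ~a) U (r & a)]]) = {t3}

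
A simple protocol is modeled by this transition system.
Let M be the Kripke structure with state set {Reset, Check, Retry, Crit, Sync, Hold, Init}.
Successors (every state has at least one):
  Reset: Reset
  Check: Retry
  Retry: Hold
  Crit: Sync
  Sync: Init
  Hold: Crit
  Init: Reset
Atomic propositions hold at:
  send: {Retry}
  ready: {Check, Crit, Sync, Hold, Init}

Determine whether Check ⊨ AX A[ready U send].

Yes

A[ready U send]: least fixpoint, start Z0 = Sat(send) = {Retry}, add states in Sat(ready) with every successor in Z. Z1 = {Check, Retry}; fixed.
Sat(A[ready U send]) = {Check, Retry}
Sat(AX A[ready U send]) = {s : every successor in {Check, Retry}} = {Check}
Check ∈ Sat(AX A[ready U send]) = {Check}, so the formula holds at Check.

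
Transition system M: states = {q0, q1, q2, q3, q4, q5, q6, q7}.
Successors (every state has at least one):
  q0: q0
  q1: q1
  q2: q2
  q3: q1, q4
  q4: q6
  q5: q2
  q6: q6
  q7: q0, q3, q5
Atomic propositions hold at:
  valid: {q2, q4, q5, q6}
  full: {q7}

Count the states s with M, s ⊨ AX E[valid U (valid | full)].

Sat(valid | full) = {q2, q4, q5, q6, q7}
E[valid U (valid | full)]: least fixpoint, start Z0 = Sat((valid | full)) = {q2, q4, q5, q6, q7}, add states in Sat(valid) with some successor in Z. Already a fixed point.
Sat(E[valid U (valid | full)]) = {q2, q4, q5, q6, q7}
Sat(AX E[valid U (valid | full)]) = {s : every successor in {q2, q4, q5, q6, q7}} = {q2, q4, q5, q6}
|Sat(AX E[valid U (valid | full)])| = |{q2, q4, q5, q6}| = 4.

4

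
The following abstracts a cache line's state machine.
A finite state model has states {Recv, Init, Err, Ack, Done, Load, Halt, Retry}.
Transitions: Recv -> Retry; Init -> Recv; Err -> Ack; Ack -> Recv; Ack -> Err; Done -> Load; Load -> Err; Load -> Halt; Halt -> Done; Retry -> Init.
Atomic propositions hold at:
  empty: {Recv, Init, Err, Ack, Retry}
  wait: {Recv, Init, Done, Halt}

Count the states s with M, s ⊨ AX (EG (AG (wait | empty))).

5

Sat(wait | empty) = {Recv, Init, Err, Ack, Done, Halt, Retry}
AG (wait | empty): greatest fixpoint, start Z0 = {Recv, Init, Err, Ack, Done, Halt, Retry}, keep only states in Sat with every successor in Z. Z1 = {Recv, Init, Err, Ack, Halt, Retry}; Z2 = {Recv, Init, Err, Ack, Retry}; fixed.
Sat(AG (wait | empty)) = {Recv, Init, Err, Ack, Retry}
EG (AG (wait | empty)): greatest fixpoint, start Z0 = {Recv, Init, Err, Ack, Retry}, keep only states in Sat with some successor in Z. Already a fixed point.
Sat(EG (AG (wait | empty))) = {Recv, Init, Err, Ack, Retry}
Sat(AX (EG (AG (wait | empty)))) = {s : every successor in {Recv, Init, Err, Ack, Retry}} = {Recv, Init, Err, Ack, Retry}
|Sat(AX (EG (AG (wait | empty))))| = |{Recv, Init, Err, Ack, Retry}| = 5.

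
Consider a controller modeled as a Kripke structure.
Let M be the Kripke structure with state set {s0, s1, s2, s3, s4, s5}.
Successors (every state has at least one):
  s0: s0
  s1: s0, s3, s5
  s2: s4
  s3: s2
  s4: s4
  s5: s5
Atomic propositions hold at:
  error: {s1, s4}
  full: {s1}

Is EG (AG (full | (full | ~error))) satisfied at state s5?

Sat(~error) = {s0, s2, s3, s5}
Sat(full | ~error) = {s0, s1, s2, s3, s5}
Sat(full | (full | ~error)) = {s0, s1, s2, s3, s5}
AG (full | (full | ~error)): greatest fixpoint, start Z0 = {s0, s1, s2, s3, s5}, keep only states in Sat with every successor in Z. Z1 = {s0, s1, s3, s5}; Z2 = {s0, s1, s5}; Z3 = {s0, s5}; fixed.
Sat(AG (full | (full | ~error))) = {s0, s5}
EG (AG (full | (full | ~error))): greatest fixpoint, start Z0 = {s0, s5}, keep only states in Sat with some successor in Z. Already a fixed point.
Sat(EG (AG (full | (full | ~error)))) = {s0, s5}
s5 ∈ Sat(EG (AG (full | (full | ~error)))) = {s0, s5}, so the formula holds at s5.

Yes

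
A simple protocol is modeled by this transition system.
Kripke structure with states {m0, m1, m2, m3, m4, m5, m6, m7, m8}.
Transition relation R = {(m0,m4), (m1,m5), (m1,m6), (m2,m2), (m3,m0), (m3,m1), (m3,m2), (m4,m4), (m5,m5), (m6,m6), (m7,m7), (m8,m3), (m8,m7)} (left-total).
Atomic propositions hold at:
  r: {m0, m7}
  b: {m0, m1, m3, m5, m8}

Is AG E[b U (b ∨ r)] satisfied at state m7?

Yes

Sat(b ∨ r) = {m0, m1, m3, m5, m7, m8}
E[b U (b ∨ r)]: least fixpoint, start Z0 = Sat((b ∨ r)) = {m0, m1, m3, m5, m7, m8}, add states in Sat(b) with some successor in Z. Already a fixed point.
Sat(E[b U (b ∨ r)]) = {m0, m1, m3, m5, m7, m8}
AG E[b U (b ∨ r)]: greatest fixpoint, start Z0 = {m0, m1, m3, m5, m7, m8}, keep only states in Sat with every successor in Z. Z1 = {m5, m7, m8}; Z2 = {m5, m7}; fixed.
Sat(AG E[b U (b ∨ r)]) = {m5, m7}
m7 ∈ Sat(AG E[b U (b ∨ r)]) = {m5, m7}, so the formula holds at m7.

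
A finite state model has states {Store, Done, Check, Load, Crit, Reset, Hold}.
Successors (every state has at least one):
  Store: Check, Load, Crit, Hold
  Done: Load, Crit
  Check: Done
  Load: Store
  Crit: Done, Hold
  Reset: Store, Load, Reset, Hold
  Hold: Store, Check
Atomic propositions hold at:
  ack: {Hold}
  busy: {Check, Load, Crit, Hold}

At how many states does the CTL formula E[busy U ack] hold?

E[busy U ack]: least fixpoint, start Z0 = Sat(ack) = {Hold}, add states in Sat(busy) with some successor in Z. Z1 = {Crit, Hold}; fixed.
Sat(E[busy U ack]) = {Crit, Hold}
|Sat(E[busy U ack])| = |{Crit, Hold}| = 2.

2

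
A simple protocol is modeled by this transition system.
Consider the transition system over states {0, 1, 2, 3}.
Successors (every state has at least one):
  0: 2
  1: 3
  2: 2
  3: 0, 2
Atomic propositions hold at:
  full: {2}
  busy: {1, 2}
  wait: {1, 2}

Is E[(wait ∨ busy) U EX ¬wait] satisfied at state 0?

Sat(wait ∨ busy) = {1, 2}
Sat(¬wait) = {0, 3}
Sat(EX ¬wait) = {s : some successor in {0, 3}} = {1, 3}
E[(wait ∨ busy) U EX ¬wait]: least fixpoint, start Z0 = Sat(EX ¬wait) = {1, 3}, add states in Sat(wait ∨ busy) with some successor in Z. Already a fixed point.
Sat(E[(wait ∨ busy) U EX ¬wait]) = {1, 3}
0 ∉ Sat(E[(wait ∨ busy) U EX ¬wait]) = {1, 3}, so the formula does not hold at 0.

No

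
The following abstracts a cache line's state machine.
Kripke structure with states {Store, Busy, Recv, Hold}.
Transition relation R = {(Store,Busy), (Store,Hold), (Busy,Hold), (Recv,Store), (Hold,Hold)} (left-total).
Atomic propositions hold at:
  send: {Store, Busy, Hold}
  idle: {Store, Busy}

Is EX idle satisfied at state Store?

Yes

Sat(EX idle) = {s : some successor in {Store, Busy}} = {Store, Recv}
Store ∈ Sat(EX idle) = {Store, Recv}, so the formula holds at Store.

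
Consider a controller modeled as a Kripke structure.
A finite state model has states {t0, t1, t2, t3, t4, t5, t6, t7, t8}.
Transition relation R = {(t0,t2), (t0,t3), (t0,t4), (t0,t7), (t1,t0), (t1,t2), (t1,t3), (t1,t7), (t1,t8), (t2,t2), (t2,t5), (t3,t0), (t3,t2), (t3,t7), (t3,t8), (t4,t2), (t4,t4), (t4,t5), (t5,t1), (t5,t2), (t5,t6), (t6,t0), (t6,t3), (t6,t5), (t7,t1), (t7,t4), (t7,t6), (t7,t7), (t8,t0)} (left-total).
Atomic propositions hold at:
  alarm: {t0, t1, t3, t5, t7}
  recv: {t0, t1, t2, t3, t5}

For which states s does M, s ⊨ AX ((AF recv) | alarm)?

AF recv: least fixpoint, start Z0 = {t0, t1, t2, t3, t5}, add states with every successor in Z. Z1 = {t0, t1, t2, t3, t5, t6, t8}; fixed.
Sat(AF recv) = {t0, t1, t2, t3, t5, t6, t8}
Sat((AF recv) | alarm) = {t0, t1, t2, t3, t5, t6, t7, t8}
Sat(AX ((AF recv) | alarm)) = {s : every successor in {t0, t1, t2, t3, t5, t6, t7, t8}} = {t1, t2, t3, t5, t6, t8}

{t1, t2, t3, t5, t6, t8}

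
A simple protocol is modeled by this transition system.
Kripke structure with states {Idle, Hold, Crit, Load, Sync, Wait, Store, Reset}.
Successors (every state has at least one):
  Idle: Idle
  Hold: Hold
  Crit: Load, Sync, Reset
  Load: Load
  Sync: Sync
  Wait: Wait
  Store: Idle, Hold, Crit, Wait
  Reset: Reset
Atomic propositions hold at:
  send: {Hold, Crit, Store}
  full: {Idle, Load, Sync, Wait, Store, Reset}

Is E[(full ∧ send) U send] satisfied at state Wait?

No

Sat(full ∧ send) = {Store}
E[(full ∧ send) U send]: least fixpoint, start Z0 = Sat(send) = {Hold, Crit, Store}, add states in Sat(full ∧ send) with some successor in Z. Already a fixed point.
Sat(E[(full ∧ send) U send]) = {Hold, Crit, Store}
Wait ∉ Sat(E[(full ∧ send) U send]) = {Hold, Crit, Store}, so the formula does not hold at Wait.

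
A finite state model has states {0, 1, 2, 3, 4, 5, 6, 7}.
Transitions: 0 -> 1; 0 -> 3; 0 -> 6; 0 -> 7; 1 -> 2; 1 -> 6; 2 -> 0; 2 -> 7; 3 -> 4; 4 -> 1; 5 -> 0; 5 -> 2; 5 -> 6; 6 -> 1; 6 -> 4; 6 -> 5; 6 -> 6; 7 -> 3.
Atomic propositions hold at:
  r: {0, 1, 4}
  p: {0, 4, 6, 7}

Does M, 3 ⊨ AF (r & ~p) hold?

Sat(~p) = {1, 2, 3, 5}
Sat(r & ~p) = {1}
AF (r & ~p): least fixpoint, start Z0 = {1}, add states with every successor in Z. Z1 = {1, 4}; Z2 = {1, 3, 4}; Z3 = {1, 3, 4, 7}; fixed.
Sat(AF (r & ~p)) = {1, 3, 4, 7}
3 ∈ Sat(AF (r & ~p)) = {1, 3, 4, 7}, so the formula holds at 3.

Yes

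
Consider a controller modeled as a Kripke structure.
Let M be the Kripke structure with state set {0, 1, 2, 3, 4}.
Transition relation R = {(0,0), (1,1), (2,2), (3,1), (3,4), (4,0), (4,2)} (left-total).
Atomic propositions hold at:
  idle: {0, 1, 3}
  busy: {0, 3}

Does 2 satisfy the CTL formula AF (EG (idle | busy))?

No

Sat(idle | busy) = {0, 1, 3}
EG (idle | busy): greatest fixpoint, start Z0 = {0, 1, 3}, keep only states in Sat with some successor in Z. Already a fixed point.
Sat(EG (idle | busy)) = {0, 1, 3}
AF (EG (idle | busy)): least fixpoint, start Z0 = {0, 1, 3}, add states with every successor in Z. Already a fixed point.
Sat(AF (EG (idle | busy))) = {0, 1, 3}
2 ∉ Sat(AF (EG (idle | busy))) = {0, 1, 3}, so the formula does not hold at 2.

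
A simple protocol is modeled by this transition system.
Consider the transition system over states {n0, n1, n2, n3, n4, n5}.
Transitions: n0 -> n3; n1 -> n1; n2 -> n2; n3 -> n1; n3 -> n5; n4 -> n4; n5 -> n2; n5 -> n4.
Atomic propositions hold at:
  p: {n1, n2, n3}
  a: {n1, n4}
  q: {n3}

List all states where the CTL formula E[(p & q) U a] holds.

{n1, n3, n4}

Sat(p & q) = {n3}
E[(p & q) U a]: least fixpoint, start Z0 = Sat(a) = {n1, n4}, add states in Sat(p & q) with some successor in Z. Z1 = {n1, n3, n4}; fixed.
Sat(E[(p & q) U a]) = {n1, n3, n4}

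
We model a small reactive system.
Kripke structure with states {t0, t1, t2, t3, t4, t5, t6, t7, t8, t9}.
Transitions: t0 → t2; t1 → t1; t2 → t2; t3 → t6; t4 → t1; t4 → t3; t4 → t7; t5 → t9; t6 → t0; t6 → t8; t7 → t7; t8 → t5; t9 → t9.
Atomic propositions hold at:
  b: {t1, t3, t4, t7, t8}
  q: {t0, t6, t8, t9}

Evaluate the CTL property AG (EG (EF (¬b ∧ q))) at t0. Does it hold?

No

Sat(¬b) = {t0, t2, t5, t6, t9}
Sat(¬b ∧ q) = {t0, t6, t9}
EF (¬b ∧ q): least fixpoint, start Z0 = {t0, t6, t9}, add states with some successor in Z. Z1 = {t0, t3, t5, t6, t9}; Z2 = {t0, t3, t4, t5, t6, t8, t9}; fixed.
Sat(EF (¬b ∧ q)) = {t0, t3, t4, t5, t6, t8, t9}
EG (EF (¬b ∧ q)): greatest fixpoint, start Z0 = {t0, t3, t4, t5, t6, t8, t9}, keep only states in Sat with some successor in Z. Z1 = {t3, t4, t5, t6, t8, t9}; fixed.
Sat(EG (EF (¬b ∧ q))) = {t3, t4, t5, t6, t8, t9}
AG (EG (EF (¬b ∧ q))): greatest fixpoint, start Z0 = {t3, t4, t5, t6, t8, t9}, keep only states in Sat with every successor in Z. Z1 = {t3, t5, t8, t9}; Z2 = {t5, t8, t9}; fixed.
Sat(AG (EG (EF (¬b ∧ q)))) = {t5, t8, t9}
t0 ∉ Sat(AG (EG (EF (¬b ∧ q)))) = {t5, t8, t9}, so the formula does not hold at t0.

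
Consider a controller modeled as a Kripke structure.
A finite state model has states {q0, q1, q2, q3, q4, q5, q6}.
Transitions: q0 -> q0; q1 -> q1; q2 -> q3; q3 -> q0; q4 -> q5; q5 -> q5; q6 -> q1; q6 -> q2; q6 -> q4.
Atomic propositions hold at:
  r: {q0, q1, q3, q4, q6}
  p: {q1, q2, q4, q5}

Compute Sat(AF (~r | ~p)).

{q0, q2, q3, q4, q5, q6}

Sat(~r) = {q2, q5}
Sat(~p) = {q0, q3, q6}
Sat(~r | ~p) = {q0, q2, q3, q5, q6}
AF (~r | ~p): least fixpoint, start Z0 = {q0, q2, q3, q5, q6}, add states with every successor in Z. Z1 = {q0, q2, q3, q4, q5, q6}; fixed.
Sat(AF (~r | ~p)) = {q0, q2, q3, q4, q5, q6}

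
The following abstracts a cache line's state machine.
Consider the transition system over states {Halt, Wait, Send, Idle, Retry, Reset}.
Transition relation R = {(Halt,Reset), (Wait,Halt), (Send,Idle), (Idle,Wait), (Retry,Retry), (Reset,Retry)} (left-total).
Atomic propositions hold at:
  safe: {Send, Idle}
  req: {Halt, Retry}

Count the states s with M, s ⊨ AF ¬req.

5

Sat(¬req) = {Wait, Send, Idle, Reset}
AF ¬req: least fixpoint, start Z0 = {Wait, Send, Idle, Reset}, add states with every successor in Z. Z1 = {Halt, Wait, Send, Idle, Reset}; fixed.
Sat(AF ¬req) = {Halt, Wait, Send, Idle, Reset}
|Sat(AF ¬req)| = |{Halt, Wait, Send, Idle, Reset}| = 5.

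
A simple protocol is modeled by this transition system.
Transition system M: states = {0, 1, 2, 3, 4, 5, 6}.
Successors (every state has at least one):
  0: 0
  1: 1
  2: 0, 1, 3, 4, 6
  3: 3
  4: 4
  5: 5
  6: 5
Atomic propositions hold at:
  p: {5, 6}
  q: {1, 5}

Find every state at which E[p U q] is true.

E[p U q]: least fixpoint, start Z0 = Sat(q) = {1, 5}, add states in Sat(p) with some successor in Z. Z1 = {1, 5, 6}; fixed.
Sat(E[p U q]) = {1, 5, 6}

{1, 5, 6}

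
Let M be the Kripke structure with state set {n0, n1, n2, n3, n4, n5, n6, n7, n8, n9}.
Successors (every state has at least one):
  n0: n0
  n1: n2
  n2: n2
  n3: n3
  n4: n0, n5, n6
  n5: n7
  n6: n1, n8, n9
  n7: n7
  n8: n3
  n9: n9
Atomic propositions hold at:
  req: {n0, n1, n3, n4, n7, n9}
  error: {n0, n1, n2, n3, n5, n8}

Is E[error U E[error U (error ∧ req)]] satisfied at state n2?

Sat(error ∧ req) = {n0, n1, n3}
E[error U (error ∧ req)]: least fixpoint, start Z0 = Sat((error ∧ req)) = {n0, n1, n3}, add states in Sat(error) with some successor in Z. Z1 = {n0, n1, n3, n8}; fixed.
Sat(E[error U (error ∧ req)]) = {n0, n1, n3, n8}
E[error U E[error U (error ∧ req)]]: least fixpoint, start Z0 = Sat(E[error U (error ∧ req)]) = {n0, n1, n3, n8}, add states in Sat(error) with some successor in Z. Already a fixed point.
Sat(E[error U E[error U (error ∧ req)]]) = {n0, n1, n3, n8}
n2 ∉ Sat(E[error U E[error U (error ∧ req)]]) = {n0, n1, n3, n8}, so the formula does not hold at n2.

No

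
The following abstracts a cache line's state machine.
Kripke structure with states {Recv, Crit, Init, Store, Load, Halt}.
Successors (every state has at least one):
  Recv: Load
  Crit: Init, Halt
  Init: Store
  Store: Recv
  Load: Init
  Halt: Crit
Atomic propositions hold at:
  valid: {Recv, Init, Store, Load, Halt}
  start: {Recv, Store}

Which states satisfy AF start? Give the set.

AF start: least fixpoint, start Z0 = {Recv, Store}, add states with every successor in Z. Z1 = {Recv, Init, Store}; Z2 = {Recv, Init, Store, Load}; fixed.
Sat(AF start) = {Recv, Init, Store, Load}

{Recv, Init, Store, Load}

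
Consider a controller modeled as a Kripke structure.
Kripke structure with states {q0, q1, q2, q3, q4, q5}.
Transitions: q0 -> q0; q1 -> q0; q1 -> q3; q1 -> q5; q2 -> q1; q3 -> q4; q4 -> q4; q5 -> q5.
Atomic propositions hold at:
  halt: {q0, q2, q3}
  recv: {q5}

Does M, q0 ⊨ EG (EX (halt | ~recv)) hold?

Yes

Sat(~recv) = {q0, q1, q2, q3, q4}
Sat(halt | ~recv) = {q0, q1, q2, q3, q4}
Sat(EX (halt | ~recv)) = {s : some successor in {q0, q1, q2, q3, q4}} = {q0, q1, q2, q3, q4}
EG (EX (halt | ~recv)): greatest fixpoint, start Z0 = {q0, q1, q2, q3, q4}, keep only states in Sat with some successor in Z. Already a fixed point.
Sat(EG (EX (halt | ~recv))) = {q0, q1, q2, q3, q4}
q0 ∈ Sat(EG (EX (halt | ~recv))) = {q0, q1, q2, q3, q4}, so the formula holds at q0.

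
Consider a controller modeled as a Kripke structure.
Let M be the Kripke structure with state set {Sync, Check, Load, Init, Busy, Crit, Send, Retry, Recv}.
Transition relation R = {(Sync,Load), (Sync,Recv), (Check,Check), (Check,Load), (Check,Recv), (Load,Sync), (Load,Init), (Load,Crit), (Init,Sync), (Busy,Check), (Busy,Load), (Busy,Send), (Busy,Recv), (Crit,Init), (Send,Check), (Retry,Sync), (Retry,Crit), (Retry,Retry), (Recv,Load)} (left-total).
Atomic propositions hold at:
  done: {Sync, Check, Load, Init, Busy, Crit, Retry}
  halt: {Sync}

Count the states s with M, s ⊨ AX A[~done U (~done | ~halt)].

6

Sat(~done) = {Send, Recv}
Sat(~halt) = {Check, Load, Init, Busy, Crit, Send, Retry, Recv}
Sat(~done | ~halt) = {Check, Load, Init, Busy, Crit, Send, Retry, Recv}
A[~done U (~done | ~halt)]: least fixpoint, start Z0 = Sat((~done | ~halt)) = {Check, Load, Init, Busy, Crit, Send, Retry, Recv}, add states in Sat(~done) with every successor in Z. Already a fixed point.
Sat(A[~done U (~done | ~halt)]) = {Check, Load, Init, Busy, Crit, Send, Retry, Recv}
Sat(AX A[~done U (~done | ~halt)]) = {s : every successor in {Check, Load, Init, Busy, Crit, Send, Retry, Recv}} = {Sync, Check, Busy, Crit, Send, Recv}
|Sat(AX A[~done U (~done | ~halt)])| = |{Sync, Check, Busy, Crit, Send, Recv}| = 6.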